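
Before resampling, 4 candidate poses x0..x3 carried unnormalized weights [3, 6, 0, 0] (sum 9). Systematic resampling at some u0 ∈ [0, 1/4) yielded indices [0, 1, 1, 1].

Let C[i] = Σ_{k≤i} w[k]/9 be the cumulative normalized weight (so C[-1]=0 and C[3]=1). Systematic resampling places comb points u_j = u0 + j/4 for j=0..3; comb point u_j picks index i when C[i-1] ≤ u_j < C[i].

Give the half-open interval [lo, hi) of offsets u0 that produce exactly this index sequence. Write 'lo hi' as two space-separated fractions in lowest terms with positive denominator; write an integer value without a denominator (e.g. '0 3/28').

C = [1/3, 1, 1, 1]
j=0 picked index 0: u0 ∈ [0, 1/3)
j=1 picked index 1: u0 ∈ [1/12, 3/4)
j=2 picked index 1: u0 ∈ [-1/6, 1/2)
j=3 picked index 1: u0 ∈ [-5/12, 1/4)
intersection: [1/12, 1/4)

1/12 1/4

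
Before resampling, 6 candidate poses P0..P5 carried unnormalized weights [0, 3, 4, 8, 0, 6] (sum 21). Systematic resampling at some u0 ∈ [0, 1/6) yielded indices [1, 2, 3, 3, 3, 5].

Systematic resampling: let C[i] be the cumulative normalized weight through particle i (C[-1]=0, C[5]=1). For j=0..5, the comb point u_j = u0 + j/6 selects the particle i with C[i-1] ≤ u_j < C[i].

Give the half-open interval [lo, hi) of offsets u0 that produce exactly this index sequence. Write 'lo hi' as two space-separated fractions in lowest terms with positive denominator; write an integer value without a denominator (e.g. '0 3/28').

0 1/21

C = [0, 1/7, 1/3, 5/7, 5/7, 1]
j=0 picked index 1: u0 ∈ [0, 1/7)
j=1 picked index 2: u0 ∈ [-1/42, 1/6)
j=2 picked index 3: u0 ∈ [0, 8/21)
j=3 picked index 3: u0 ∈ [-1/6, 3/14)
j=4 picked index 3: u0 ∈ [-1/3, 1/21)
j=5 picked index 5: u0 ∈ [-5/42, 1/6)
intersection: [0, 1/21)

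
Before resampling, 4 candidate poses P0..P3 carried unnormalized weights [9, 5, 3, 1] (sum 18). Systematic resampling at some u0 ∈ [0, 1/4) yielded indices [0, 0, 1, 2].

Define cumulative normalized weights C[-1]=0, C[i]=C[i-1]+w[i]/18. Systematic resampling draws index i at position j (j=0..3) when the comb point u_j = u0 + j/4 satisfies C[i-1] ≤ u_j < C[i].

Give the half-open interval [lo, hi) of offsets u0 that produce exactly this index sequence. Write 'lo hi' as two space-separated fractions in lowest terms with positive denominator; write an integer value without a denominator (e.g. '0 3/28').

1/36 7/36

C = [1/2, 7/9, 17/18, 1]
j=0 picked index 0: u0 ∈ [0, 1/2)
j=1 picked index 0: u0 ∈ [-1/4, 1/4)
j=2 picked index 1: u0 ∈ [0, 5/18)
j=3 picked index 2: u0 ∈ [1/36, 7/36)
intersection: [1/36, 7/36)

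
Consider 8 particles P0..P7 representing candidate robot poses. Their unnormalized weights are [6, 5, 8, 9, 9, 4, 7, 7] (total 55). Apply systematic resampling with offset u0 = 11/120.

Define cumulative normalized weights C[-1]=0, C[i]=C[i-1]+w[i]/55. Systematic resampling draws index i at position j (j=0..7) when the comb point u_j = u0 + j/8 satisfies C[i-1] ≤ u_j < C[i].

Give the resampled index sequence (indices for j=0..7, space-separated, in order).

0 2 2 3 4 5 6 7

C = [6/55, 1/5, 19/55, 28/55, 37/55, 41/55, 48/55, 1]
j=0: u_0=11/120 ∈ [0, 6/55) → index 0
j=1: u_1=13/60 ∈ [1/5, 19/55) → index 2
j=2: u_2=41/120 ∈ [1/5, 19/55) → index 2
j=3: u_3=7/15 ∈ [19/55, 28/55) → index 3
j=4: u_4=71/120 ∈ [28/55, 37/55) → index 4
j=5: u_5=43/60 ∈ [37/55, 41/55) → index 5
j=6: u_6=101/120 ∈ [41/55, 48/55) → index 6
j=7: u_7=29/30 ∈ [48/55, 1) → index 7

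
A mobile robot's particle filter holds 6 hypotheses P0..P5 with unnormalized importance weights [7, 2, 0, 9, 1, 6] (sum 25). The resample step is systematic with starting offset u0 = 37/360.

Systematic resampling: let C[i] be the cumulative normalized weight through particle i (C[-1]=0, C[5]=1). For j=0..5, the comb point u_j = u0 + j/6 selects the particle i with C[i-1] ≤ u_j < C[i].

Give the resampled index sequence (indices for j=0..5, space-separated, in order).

0 0 3 3 5 5

C = [7/25, 9/25, 9/25, 18/25, 19/25, 1]
j=0: u_0=37/360 ∈ [0, 7/25) → index 0
j=1: u_1=97/360 ∈ [0, 7/25) → index 0
j=2: u_2=157/360 ∈ [9/25, 18/25) → index 3
j=3: u_3=217/360 ∈ [9/25, 18/25) → index 3
j=4: u_4=277/360 ∈ [19/25, 1) → index 5
j=5: u_5=337/360 ∈ [19/25, 1) → index 5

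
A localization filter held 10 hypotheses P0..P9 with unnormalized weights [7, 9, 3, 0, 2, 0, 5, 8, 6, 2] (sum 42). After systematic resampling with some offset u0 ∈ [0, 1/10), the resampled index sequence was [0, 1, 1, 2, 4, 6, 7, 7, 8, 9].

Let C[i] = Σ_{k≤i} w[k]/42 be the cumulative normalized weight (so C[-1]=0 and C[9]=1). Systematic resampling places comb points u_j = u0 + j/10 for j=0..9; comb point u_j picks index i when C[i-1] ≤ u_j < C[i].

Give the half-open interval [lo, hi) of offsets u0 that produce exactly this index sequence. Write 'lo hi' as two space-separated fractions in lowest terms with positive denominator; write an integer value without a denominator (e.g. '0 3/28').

C = [1/6, 8/21, 19/42, 19/42, 1/2, 1/2, 13/21, 17/21, 20/21, 1]
j=0 picked index 0: u0 ∈ [0, 1/6)
j=1 picked index 1: u0 ∈ [1/15, 59/210)
j=2 picked index 1: u0 ∈ [-1/30, 19/105)
j=3 picked index 2: u0 ∈ [17/210, 16/105)
j=4 picked index 4: u0 ∈ [11/210, 1/10)
j=5 picked index 6: u0 ∈ [0, 5/42)
j=6 picked index 7: u0 ∈ [2/105, 22/105)
j=7 picked index 7: u0 ∈ [-17/210, 23/210)
j=8 picked index 8: u0 ∈ [1/105, 16/105)
j=9 picked index 9: u0 ∈ [11/210, 1/10)
intersection: [17/210, 1/10)

17/210 1/10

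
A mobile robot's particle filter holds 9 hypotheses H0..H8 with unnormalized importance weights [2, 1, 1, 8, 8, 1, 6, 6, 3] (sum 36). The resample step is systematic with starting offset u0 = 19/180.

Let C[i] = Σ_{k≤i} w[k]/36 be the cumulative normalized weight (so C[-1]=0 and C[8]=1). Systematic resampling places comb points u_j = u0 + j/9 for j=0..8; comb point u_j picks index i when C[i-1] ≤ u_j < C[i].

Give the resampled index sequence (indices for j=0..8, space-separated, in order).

2 3 3 4 4 6 7 7 8

C = [1/18, 1/12, 1/9, 1/3, 5/9, 7/12, 3/4, 11/12, 1]
j=0: u_0=19/180 ∈ [1/12, 1/9) → index 2
j=1: u_1=13/60 ∈ [1/9, 1/3) → index 3
j=2: u_2=59/180 ∈ [1/9, 1/3) → index 3
j=3: u_3=79/180 ∈ [1/3, 5/9) → index 4
j=4: u_4=11/20 ∈ [1/3, 5/9) → index 4
j=5: u_5=119/180 ∈ [7/12, 3/4) → index 6
j=6: u_6=139/180 ∈ [3/4, 11/12) → index 7
j=7: u_7=53/60 ∈ [3/4, 11/12) → index 7
j=8: u_8=179/180 ∈ [11/12, 1) → index 8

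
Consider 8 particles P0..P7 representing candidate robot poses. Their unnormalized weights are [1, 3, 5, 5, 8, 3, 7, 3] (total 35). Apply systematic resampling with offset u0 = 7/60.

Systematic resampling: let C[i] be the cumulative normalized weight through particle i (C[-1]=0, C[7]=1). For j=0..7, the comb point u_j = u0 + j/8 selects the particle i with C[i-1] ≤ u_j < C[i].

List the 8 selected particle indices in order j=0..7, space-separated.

C = [1/35, 4/35, 9/35, 2/5, 22/35, 5/7, 32/35, 1]
j=0: u_0=7/60 ∈ [4/35, 9/35) → index 2
j=1: u_1=29/120 ∈ [4/35, 9/35) → index 2
j=2: u_2=11/30 ∈ [9/35, 2/5) → index 3
j=3: u_3=59/120 ∈ [2/5, 22/35) → index 4
j=4: u_4=37/60 ∈ [2/5, 22/35) → index 4
j=5: u_5=89/120 ∈ [5/7, 32/35) → index 6
j=6: u_6=13/15 ∈ [5/7, 32/35) → index 6
j=7: u_7=119/120 ∈ [32/35, 1) → index 7

2 2 3 4 4 6 6 7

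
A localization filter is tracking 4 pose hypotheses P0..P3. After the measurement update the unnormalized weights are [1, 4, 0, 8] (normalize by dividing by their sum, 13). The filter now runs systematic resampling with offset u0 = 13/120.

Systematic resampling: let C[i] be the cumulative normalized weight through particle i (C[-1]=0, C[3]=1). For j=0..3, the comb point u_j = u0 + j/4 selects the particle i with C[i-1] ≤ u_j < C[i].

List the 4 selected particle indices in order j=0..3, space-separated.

1 1 3 3

C = [1/13, 5/13, 5/13, 1]
j=0: u_0=13/120 ∈ [1/13, 5/13) → index 1
j=1: u_1=43/120 ∈ [1/13, 5/13) → index 1
j=2: u_2=73/120 ∈ [5/13, 1) → index 3
j=3: u_3=103/120 ∈ [5/13, 1) → index 3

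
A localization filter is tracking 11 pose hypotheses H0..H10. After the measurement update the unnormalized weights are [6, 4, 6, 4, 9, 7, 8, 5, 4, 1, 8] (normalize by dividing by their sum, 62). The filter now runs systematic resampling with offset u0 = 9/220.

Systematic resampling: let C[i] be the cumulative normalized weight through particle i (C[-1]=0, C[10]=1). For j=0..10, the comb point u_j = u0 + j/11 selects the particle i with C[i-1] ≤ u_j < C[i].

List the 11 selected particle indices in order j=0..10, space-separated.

0 1 2 3 4 5 6 6 7 9 10

C = [3/31, 5/31, 8/31, 10/31, 29/62, 18/31, 22/31, 49/62, 53/62, 27/31, 1]
j=0: u_0=9/220 ∈ [0, 3/31) → index 0
j=1: u_1=29/220 ∈ [3/31, 5/31) → index 1
j=2: u_2=49/220 ∈ [5/31, 8/31) → index 2
j=3: u_3=69/220 ∈ [8/31, 10/31) → index 3
j=4: u_4=89/220 ∈ [10/31, 29/62) → index 4
j=5: u_5=109/220 ∈ [29/62, 18/31) → index 5
j=6: u_6=129/220 ∈ [18/31, 22/31) → index 6
j=7: u_7=149/220 ∈ [18/31, 22/31) → index 6
j=8: u_8=169/220 ∈ [22/31, 49/62) → index 7
j=9: u_9=189/220 ∈ [53/62, 27/31) → index 9
j=10: u_10=19/20 ∈ [27/31, 1) → index 10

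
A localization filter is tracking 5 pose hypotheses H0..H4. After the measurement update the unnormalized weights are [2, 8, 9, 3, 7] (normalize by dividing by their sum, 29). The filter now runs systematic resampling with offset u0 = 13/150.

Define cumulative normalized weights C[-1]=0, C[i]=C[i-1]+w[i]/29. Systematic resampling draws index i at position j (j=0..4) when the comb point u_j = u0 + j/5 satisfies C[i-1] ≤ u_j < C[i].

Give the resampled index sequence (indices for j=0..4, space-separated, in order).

C = [2/29, 10/29, 19/29, 22/29, 1]
j=0: u_0=13/150 ∈ [2/29, 10/29) → index 1
j=1: u_1=43/150 ∈ [2/29, 10/29) → index 1
j=2: u_2=73/150 ∈ [10/29, 19/29) → index 2
j=3: u_3=103/150 ∈ [19/29, 22/29) → index 3
j=4: u_4=133/150 ∈ [22/29, 1) → index 4

1 1 2 3 4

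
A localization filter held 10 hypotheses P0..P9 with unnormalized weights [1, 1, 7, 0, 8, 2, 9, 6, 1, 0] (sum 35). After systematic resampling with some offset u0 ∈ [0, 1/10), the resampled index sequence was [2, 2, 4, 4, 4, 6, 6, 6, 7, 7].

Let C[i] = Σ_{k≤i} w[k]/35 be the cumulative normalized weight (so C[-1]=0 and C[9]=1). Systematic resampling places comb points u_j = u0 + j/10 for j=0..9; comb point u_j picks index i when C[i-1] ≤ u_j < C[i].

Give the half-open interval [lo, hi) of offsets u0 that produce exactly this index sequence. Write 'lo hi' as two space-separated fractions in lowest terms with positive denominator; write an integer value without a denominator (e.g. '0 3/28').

C = [1/35, 2/35, 9/35, 9/35, 17/35, 19/35, 4/5, 34/35, 1, 1]
j=0 picked index 2: u0 ∈ [2/35, 9/35)
j=1 picked index 2: u0 ∈ [-3/70, 11/70)
j=2 picked index 4: u0 ∈ [2/35, 2/7)
j=3 picked index 4: u0 ∈ [-3/70, 13/70)
j=4 picked index 4: u0 ∈ [-1/7, 3/35)
j=5 picked index 6: u0 ∈ [3/70, 3/10)
j=6 picked index 6: u0 ∈ [-2/35, 1/5)
j=7 picked index 6: u0 ∈ [-11/70, 1/10)
j=8 picked index 7: u0 ∈ [0, 6/35)
j=9 picked index 7: u0 ∈ [-1/10, 1/14)
intersection: [2/35, 1/14)

2/35 1/14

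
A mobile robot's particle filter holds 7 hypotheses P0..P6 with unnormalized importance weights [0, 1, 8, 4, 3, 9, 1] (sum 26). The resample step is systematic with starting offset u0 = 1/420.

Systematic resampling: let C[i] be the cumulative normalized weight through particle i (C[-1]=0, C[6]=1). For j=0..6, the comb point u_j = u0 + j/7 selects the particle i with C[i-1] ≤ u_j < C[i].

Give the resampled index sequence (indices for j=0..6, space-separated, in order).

1 2 2 3 4 5 5

C = [0, 1/26, 9/26, 1/2, 8/13, 25/26, 1]
j=0: u_0=1/420 ∈ [0, 1/26) → index 1
j=1: u_1=61/420 ∈ [1/26, 9/26) → index 2
j=2: u_2=121/420 ∈ [1/26, 9/26) → index 2
j=3: u_3=181/420 ∈ [9/26, 1/2) → index 3
j=4: u_4=241/420 ∈ [1/2, 8/13) → index 4
j=5: u_5=43/60 ∈ [8/13, 25/26) → index 5
j=6: u_6=361/420 ∈ [8/13, 25/26) → index 5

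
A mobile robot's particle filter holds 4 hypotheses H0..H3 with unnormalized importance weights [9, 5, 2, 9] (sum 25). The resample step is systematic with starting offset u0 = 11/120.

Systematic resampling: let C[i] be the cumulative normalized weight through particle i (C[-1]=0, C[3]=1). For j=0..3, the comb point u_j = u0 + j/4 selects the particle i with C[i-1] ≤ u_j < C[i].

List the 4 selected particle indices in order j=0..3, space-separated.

0 0 2 3

C = [9/25, 14/25, 16/25, 1]
j=0: u_0=11/120 ∈ [0, 9/25) → index 0
j=1: u_1=41/120 ∈ [0, 9/25) → index 0
j=2: u_2=71/120 ∈ [14/25, 16/25) → index 2
j=3: u_3=101/120 ∈ [16/25, 1) → index 3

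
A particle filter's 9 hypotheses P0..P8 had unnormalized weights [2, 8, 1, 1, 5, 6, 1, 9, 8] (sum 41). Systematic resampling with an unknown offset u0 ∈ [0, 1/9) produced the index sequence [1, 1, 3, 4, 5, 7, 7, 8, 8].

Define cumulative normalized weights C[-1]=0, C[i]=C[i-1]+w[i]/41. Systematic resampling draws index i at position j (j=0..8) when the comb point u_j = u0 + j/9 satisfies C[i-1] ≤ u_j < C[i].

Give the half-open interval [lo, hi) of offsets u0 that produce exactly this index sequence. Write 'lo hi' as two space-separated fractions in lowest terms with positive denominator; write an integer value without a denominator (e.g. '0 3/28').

2/41 26/369

C = [2/41, 10/41, 11/41, 12/41, 17/41, 23/41, 24/41, 33/41, 1]
j=0 picked index 1: u0 ∈ [2/41, 10/41)
j=1 picked index 1: u0 ∈ [-23/369, 49/369)
j=2 picked index 3: u0 ∈ [17/369, 26/369)
j=3 picked index 4: u0 ∈ [-5/123, 10/123)
j=4 picked index 5: u0 ∈ [-11/369, 43/369)
j=5 picked index 7: u0 ∈ [11/369, 92/369)
j=6 picked index 7: u0 ∈ [-10/123, 17/123)
j=7 picked index 8: u0 ∈ [10/369, 2/9)
j=8 picked index 8: u0 ∈ [-31/369, 1/9)
intersection: [2/41, 26/369)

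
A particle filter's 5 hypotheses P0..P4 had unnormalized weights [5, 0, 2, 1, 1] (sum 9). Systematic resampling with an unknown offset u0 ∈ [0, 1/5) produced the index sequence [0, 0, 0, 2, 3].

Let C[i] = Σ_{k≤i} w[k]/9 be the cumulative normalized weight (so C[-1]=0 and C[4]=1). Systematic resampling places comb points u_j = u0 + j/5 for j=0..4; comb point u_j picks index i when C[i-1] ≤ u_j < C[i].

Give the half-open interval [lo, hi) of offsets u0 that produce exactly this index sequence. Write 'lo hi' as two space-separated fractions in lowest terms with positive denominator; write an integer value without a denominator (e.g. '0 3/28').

0 4/45

C = [5/9, 5/9, 7/9, 8/9, 1]
j=0 picked index 0: u0 ∈ [0, 5/9)
j=1 picked index 0: u0 ∈ [-1/5, 16/45)
j=2 picked index 0: u0 ∈ [-2/5, 7/45)
j=3 picked index 2: u0 ∈ [-2/45, 8/45)
j=4 picked index 3: u0 ∈ [-1/45, 4/45)
intersection: [0, 4/45)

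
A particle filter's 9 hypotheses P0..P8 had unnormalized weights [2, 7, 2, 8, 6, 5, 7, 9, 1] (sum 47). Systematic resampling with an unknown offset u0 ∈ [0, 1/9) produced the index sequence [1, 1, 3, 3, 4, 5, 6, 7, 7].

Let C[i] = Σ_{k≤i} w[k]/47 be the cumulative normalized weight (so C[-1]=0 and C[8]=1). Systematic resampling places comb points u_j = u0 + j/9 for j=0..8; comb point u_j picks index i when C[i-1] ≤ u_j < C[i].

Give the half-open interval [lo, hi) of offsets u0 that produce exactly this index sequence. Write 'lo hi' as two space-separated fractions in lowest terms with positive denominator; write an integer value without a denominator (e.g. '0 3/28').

C = [2/47, 9/47, 11/47, 19/47, 25/47, 30/47, 37/47, 46/47, 1]
j=0 picked index 1: u0 ∈ [2/47, 9/47)
j=1 picked index 1: u0 ∈ [-29/423, 34/423)
j=2 picked index 3: u0 ∈ [5/423, 77/423)
j=3 picked index 3: u0 ∈ [-14/141, 10/141)
j=4 picked index 4: u0 ∈ [-17/423, 37/423)
j=5 picked index 5: u0 ∈ [-10/423, 35/423)
j=6 picked index 6: u0 ∈ [-4/141, 17/141)
j=7 picked index 7: u0 ∈ [4/423, 85/423)
j=8 picked index 7: u0 ∈ [-43/423, 38/423)
intersection: [2/47, 10/141)

2/47 10/141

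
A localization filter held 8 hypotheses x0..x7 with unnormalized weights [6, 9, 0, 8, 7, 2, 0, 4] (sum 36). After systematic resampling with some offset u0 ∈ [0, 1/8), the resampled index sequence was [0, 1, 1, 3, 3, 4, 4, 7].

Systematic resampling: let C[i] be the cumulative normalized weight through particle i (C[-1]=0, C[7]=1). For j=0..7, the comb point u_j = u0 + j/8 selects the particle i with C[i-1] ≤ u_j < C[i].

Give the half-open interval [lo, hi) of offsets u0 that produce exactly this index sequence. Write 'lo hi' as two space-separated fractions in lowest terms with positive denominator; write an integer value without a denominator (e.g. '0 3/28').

C = [1/6, 5/12, 5/12, 23/36, 5/6, 8/9, 8/9, 1]
j=0 picked index 0: u0 ∈ [0, 1/6)
j=1 picked index 1: u0 ∈ [1/24, 7/24)
j=2 picked index 1: u0 ∈ [-1/12, 1/6)
j=3 picked index 3: u0 ∈ [1/24, 19/72)
j=4 picked index 3: u0 ∈ [-1/12, 5/36)
j=5 picked index 4: u0 ∈ [1/72, 5/24)
j=6 picked index 4: u0 ∈ [-1/9, 1/12)
j=7 picked index 7: u0 ∈ [1/72, 1/8)
intersection: [1/24, 1/12)

1/24 1/12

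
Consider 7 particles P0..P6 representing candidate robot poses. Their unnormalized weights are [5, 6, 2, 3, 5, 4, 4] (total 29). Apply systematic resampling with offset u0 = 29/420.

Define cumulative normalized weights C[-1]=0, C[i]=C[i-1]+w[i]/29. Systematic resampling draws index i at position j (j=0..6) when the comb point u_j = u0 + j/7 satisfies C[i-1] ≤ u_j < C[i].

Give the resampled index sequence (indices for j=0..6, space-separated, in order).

0 1 1 3 4 5 6

C = [5/29, 11/29, 13/29, 16/29, 21/29, 25/29, 1]
j=0: u_0=29/420 ∈ [0, 5/29) → index 0
j=1: u_1=89/420 ∈ [5/29, 11/29) → index 1
j=2: u_2=149/420 ∈ [5/29, 11/29) → index 1
j=3: u_3=209/420 ∈ [13/29, 16/29) → index 3
j=4: u_4=269/420 ∈ [16/29, 21/29) → index 4
j=5: u_5=47/60 ∈ [21/29, 25/29) → index 5
j=6: u_6=389/420 ∈ [25/29, 1) → index 6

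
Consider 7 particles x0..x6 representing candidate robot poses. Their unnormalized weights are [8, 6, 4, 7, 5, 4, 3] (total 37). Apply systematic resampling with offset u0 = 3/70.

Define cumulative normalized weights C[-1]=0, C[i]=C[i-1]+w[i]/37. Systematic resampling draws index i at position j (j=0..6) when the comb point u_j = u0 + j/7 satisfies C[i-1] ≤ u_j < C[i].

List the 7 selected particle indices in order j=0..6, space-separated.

0 0 1 2 3 4 5

C = [8/37, 14/37, 18/37, 25/37, 30/37, 34/37, 1]
j=0: u_0=3/70 ∈ [0, 8/37) → index 0
j=1: u_1=13/70 ∈ [0, 8/37) → index 0
j=2: u_2=23/70 ∈ [8/37, 14/37) → index 1
j=3: u_3=33/70 ∈ [14/37, 18/37) → index 2
j=4: u_4=43/70 ∈ [18/37, 25/37) → index 3
j=5: u_5=53/70 ∈ [25/37, 30/37) → index 4
j=6: u_6=9/10 ∈ [30/37, 34/37) → index 5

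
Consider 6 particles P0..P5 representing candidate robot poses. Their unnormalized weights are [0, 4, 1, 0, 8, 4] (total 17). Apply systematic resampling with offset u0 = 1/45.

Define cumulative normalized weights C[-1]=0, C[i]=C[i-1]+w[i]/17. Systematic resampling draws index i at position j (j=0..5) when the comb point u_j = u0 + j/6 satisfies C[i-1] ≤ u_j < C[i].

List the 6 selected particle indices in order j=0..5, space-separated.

C = [0, 4/17, 5/17, 5/17, 13/17, 1]
j=0: u_0=1/45 ∈ [0, 4/17) → index 1
j=1: u_1=17/90 ∈ [0, 4/17) → index 1
j=2: u_2=16/45 ∈ [5/17, 13/17) → index 4
j=3: u_3=47/90 ∈ [5/17, 13/17) → index 4
j=4: u_4=31/45 ∈ [5/17, 13/17) → index 4
j=5: u_5=77/90 ∈ [13/17, 1) → index 5

1 1 4 4 4 5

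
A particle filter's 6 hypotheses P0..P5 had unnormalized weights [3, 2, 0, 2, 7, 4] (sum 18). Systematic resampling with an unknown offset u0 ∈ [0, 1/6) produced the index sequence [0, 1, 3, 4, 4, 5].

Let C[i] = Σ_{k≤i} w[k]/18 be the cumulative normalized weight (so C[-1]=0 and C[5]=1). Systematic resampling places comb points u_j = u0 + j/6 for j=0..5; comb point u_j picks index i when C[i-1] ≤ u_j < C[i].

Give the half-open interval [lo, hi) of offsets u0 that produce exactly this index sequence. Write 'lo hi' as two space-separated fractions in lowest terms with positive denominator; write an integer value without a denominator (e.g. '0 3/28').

0 1/18

C = [1/6, 5/18, 5/18, 7/18, 7/9, 1]
j=0 picked index 0: u0 ∈ [0, 1/6)
j=1 picked index 1: u0 ∈ [0, 1/9)
j=2 picked index 3: u0 ∈ [-1/18, 1/18)
j=3 picked index 4: u0 ∈ [-1/9, 5/18)
j=4 picked index 4: u0 ∈ [-5/18, 1/9)
j=5 picked index 5: u0 ∈ [-1/18, 1/6)
intersection: [0, 1/18)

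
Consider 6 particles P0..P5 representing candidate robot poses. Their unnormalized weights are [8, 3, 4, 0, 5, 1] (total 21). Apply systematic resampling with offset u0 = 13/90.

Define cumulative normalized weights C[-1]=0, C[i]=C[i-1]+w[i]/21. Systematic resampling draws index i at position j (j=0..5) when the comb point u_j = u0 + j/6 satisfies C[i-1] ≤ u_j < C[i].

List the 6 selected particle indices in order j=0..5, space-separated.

0 0 1 2 4 5

C = [8/21, 11/21, 5/7, 5/7, 20/21, 1]
j=0: u_0=13/90 ∈ [0, 8/21) → index 0
j=1: u_1=14/45 ∈ [0, 8/21) → index 0
j=2: u_2=43/90 ∈ [8/21, 11/21) → index 1
j=3: u_3=29/45 ∈ [11/21, 5/7) → index 2
j=4: u_4=73/90 ∈ [5/7, 20/21) → index 4
j=5: u_5=44/45 ∈ [20/21, 1) → index 5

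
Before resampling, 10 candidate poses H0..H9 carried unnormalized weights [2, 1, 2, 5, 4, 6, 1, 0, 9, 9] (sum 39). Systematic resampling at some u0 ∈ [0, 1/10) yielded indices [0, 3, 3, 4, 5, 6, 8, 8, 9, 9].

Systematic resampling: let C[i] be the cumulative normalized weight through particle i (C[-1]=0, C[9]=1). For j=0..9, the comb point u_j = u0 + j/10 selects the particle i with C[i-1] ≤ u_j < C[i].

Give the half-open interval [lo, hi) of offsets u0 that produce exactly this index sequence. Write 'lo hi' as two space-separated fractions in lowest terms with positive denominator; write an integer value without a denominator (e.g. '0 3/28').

11/390 1/26

C = [2/39, 1/13, 5/39, 10/39, 14/39, 20/39, 7/13, 7/13, 10/13, 1]
j=0 picked index 0: u0 ∈ [0, 2/39)
j=1 picked index 3: u0 ∈ [11/390, 61/390)
j=2 picked index 3: u0 ∈ [-14/195, 11/195)
j=3 picked index 4: u0 ∈ [-17/390, 23/390)
j=4 picked index 5: u0 ∈ [-8/195, 22/195)
j=5 picked index 6: u0 ∈ [1/78, 1/26)
j=6 picked index 8: u0 ∈ [-4/65, 11/65)
j=7 picked index 8: u0 ∈ [-21/130, 9/130)
j=8 picked index 9: u0 ∈ [-2/65, 1/5)
j=9 picked index 9: u0 ∈ [-17/130, 1/10)
intersection: [11/390, 1/26)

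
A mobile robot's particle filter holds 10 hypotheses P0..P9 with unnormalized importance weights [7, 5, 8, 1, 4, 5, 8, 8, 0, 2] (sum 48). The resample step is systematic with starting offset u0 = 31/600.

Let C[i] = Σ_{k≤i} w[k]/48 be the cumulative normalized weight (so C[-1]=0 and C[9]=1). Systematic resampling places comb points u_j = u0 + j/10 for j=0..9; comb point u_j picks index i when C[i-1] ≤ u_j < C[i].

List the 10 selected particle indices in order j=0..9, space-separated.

C = [7/48, 1/4, 5/12, 7/16, 25/48, 5/8, 19/24, 23/24, 23/24, 1]
j=0: u_0=31/600 ∈ [0, 7/48) → index 0
j=1: u_1=91/600 ∈ [7/48, 1/4) → index 1
j=2: u_2=151/600 ∈ [1/4, 5/12) → index 2
j=3: u_3=211/600 ∈ [1/4, 5/12) → index 2
j=4: u_4=271/600 ∈ [7/16, 25/48) → index 4
j=5: u_5=331/600 ∈ [25/48, 5/8) → index 5
j=6: u_6=391/600 ∈ [5/8, 19/24) → index 6
j=7: u_7=451/600 ∈ [5/8, 19/24) → index 6
j=8: u_8=511/600 ∈ [19/24, 23/24) → index 7
j=9: u_9=571/600 ∈ [19/24, 23/24) → index 7

0 1 2 2 4 5 6 6 7 7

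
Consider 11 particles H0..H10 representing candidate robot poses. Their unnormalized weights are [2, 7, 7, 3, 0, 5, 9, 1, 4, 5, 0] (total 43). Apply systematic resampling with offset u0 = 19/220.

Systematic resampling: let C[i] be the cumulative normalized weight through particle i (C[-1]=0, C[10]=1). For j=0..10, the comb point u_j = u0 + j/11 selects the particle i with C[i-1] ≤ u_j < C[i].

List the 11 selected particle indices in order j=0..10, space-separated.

C = [2/43, 9/43, 16/43, 19/43, 19/43, 24/43, 33/43, 34/43, 38/43, 1, 1]
j=0: u_0=19/220 ∈ [2/43, 9/43) → index 1
j=1: u_1=39/220 ∈ [2/43, 9/43) → index 1
j=2: u_2=59/220 ∈ [9/43, 16/43) → index 2
j=3: u_3=79/220 ∈ [9/43, 16/43) → index 2
j=4: u_4=9/20 ∈ [19/43, 24/43) → index 5
j=5: u_5=119/220 ∈ [19/43, 24/43) → index 5
j=6: u_6=139/220 ∈ [24/43, 33/43) → index 6
j=7: u_7=159/220 ∈ [24/43, 33/43) → index 6
j=8: u_8=179/220 ∈ [34/43, 38/43) → index 8
j=9: u_9=199/220 ∈ [38/43, 1) → index 9
j=10: u_10=219/220 ∈ [38/43, 1) → index 9

1 1 2 2 5 5 6 6 8 9 9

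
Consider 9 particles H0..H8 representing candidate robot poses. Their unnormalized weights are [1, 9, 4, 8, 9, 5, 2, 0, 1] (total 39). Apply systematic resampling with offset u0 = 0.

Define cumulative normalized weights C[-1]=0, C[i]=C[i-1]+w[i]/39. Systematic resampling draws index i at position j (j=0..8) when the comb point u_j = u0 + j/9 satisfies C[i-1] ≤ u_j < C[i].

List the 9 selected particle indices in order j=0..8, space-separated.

C = [1/39, 10/39, 14/39, 22/39, 31/39, 12/13, 38/39, 38/39, 1]
j=0: u_0=0 ∈ [0, 1/39) → index 0
j=1: u_1=1/9 ∈ [1/39, 10/39) → index 1
j=2: u_2=2/9 ∈ [1/39, 10/39) → index 1
j=3: u_3=1/3 ∈ [10/39, 14/39) → index 2
j=4: u_4=4/9 ∈ [14/39, 22/39) → index 3
j=5: u_5=5/9 ∈ [14/39, 22/39) → index 3
j=6: u_6=2/3 ∈ [22/39, 31/39) → index 4
j=7: u_7=7/9 ∈ [22/39, 31/39) → index 4
j=8: u_8=8/9 ∈ [31/39, 12/13) → index 5

0 1 1 2 3 3 4 4 5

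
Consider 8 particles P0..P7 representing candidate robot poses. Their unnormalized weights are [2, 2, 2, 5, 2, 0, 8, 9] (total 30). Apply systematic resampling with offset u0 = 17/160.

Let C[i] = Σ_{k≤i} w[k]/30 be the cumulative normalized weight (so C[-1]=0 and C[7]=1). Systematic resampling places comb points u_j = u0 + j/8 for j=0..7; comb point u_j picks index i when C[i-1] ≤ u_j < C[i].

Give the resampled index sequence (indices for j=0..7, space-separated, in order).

C = [1/15, 2/15, 1/5, 11/30, 13/30, 13/30, 7/10, 1]
j=0: u_0=17/160 ∈ [1/15, 2/15) → index 1
j=1: u_1=37/160 ∈ [1/5, 11/30) → index 3
j=2: u_2=57/160 ∈ [1/5, 11/30) → index 3
j=3: u_3=77/160 ∈ [13/30, 7/10) → index 6
j=4: u_4=97/160 ∈ [13/30, 7/10) → index 6
j=5: u_5=117/160 ∈ [7/10, 1) → index 7
j=6: u_6=137/160 ∈ [7/10, 1) → index 7
j=7: u_7=157/160 ∈ [7/10, 1) → index 7

1 3 3 6 6 7 7 7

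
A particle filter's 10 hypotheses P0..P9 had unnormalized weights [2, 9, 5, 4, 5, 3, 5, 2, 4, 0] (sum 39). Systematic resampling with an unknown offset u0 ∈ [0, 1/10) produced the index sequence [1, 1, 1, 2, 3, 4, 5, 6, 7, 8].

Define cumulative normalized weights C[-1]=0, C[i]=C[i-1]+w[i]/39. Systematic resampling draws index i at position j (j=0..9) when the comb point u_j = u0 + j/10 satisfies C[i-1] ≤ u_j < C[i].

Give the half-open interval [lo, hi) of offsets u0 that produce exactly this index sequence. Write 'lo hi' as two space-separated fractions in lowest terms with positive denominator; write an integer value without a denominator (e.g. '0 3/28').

C = [2/39, 11/39, 16/39, 20/39, 25/39, 28/39, 11/13, 35/39, 1, 1]
j=0 picked index 1: u0 ∈ [2/39, 11/39)
j=1 picked index 1: u0 ∈ [-19/390, 71/390)
j=2 picked index 1: u0 ∈ [-29/195, 16/195)
j=3 picked index 2: u0 ∈ [-7/390, 43/390)
j=4 picked index 3: u0 ∈ [2/195, 22/195)
j=5 picked index 4: u0 ∈ [1/78, 11/78)
j=6 picked index 5: u0 ∈ [8/195, 23/195)
j=7 picked index 6: u0 ∈ [7/390, 19/130)
j=8 picked index 7: u0 ∈ [3/65, 19/195)
j=9 picked index 8: u0 ∈ [-1/390, 1/10)
intersection: [2/39, 16/195)

2/39 16/195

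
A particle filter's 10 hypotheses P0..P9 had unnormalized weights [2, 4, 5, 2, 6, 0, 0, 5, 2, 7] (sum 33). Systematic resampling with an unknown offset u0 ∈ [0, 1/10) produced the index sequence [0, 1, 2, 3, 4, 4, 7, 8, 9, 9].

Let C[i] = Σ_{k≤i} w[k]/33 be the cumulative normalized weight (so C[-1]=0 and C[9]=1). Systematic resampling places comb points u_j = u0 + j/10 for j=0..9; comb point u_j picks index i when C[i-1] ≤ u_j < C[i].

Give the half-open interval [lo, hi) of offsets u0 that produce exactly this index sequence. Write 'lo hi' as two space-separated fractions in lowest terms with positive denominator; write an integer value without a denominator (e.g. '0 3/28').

C = [2/33, 2/11, 1/3, 13/33, 19/33, 19/33, 19/33, 8/11, 26/33, 1]
j=0 picked index 0: u0 ∈ [0, 2/33)
j=1 picked index 1: u0 ∈ [-13/330, 9/110)
j=2 picked index 2: u0 ∈ [-1/55, 2/15)
j=3 picked index 3: u0 ∈ [1/30, 31/330)
j=4 picked index 4: u0 ∈ [-1/165, 29/165)
j=5 picked index 4: u0 ∈ [-7/66, 5/66)
j=6 picked index 7: u0 ∈ [-4/165, 7/55)
j=7 picked index 8: u0 ∈ [3/110, 29/330)
j=8 picked index 9: u0 ∈ [-2/165, 1/5)
j=9 picked index 9: u0 ∈ [-37/330, 1/10)
intersection: [1/30, 2/33)

1/30 2/33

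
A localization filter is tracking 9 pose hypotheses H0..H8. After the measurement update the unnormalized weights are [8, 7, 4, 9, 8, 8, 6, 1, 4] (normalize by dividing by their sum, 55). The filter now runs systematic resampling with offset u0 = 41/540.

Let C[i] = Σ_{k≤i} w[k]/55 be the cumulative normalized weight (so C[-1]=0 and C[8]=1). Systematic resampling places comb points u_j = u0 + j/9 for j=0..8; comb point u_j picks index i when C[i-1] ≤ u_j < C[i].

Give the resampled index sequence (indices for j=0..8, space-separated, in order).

0 1 2 3 4 4 5 6 8

C = [8/55, 3/11, 19/55, 28/55, 36/55, 4/5, 10/11, 51/55, 1]
j=0: u_0=41/540 ∈ [0, 8/55) → index 0
j=1: u_1=101/540 ∈ [8/55, 3/11) → index 1
j=2: u_2=161/540 ∈ [3/11, 19/55) → index 2
j=3: u_3=221/540 ∈ [19/55, 28/55) → index 3
j=4: u_4=281/540 ∈ [28/55, 36/55) → index 4
j=5: u_5=341/540 ∈ [28/55, 36/55) → index 4
j=6: u_6=401/540 ∈ [36/55, 4/5) → index 5
j=7: u_7=461/540 ∈ [4/5, 10/11) → index 6
j=8: u_8=521/540 ∈ [51/55, 1) → index 8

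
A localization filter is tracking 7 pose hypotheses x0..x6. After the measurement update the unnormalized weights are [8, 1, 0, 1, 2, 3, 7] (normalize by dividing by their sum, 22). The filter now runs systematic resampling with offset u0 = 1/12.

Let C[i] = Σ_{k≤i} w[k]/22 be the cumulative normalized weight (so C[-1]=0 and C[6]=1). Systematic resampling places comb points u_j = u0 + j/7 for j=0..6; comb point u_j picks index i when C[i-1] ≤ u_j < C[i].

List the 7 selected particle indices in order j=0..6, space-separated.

0 0 1 4 5 6 6

C = [4/11, 9/22, 9/22, 5/11, 6/11, 15/22, 1]
j=0: u_0=1/12 ∈ [0, 4/11) → index 0
j=1: u_1=19/84 ∈ [0, 4/11) → index 0
j=2: u_2=31/84 ∈ [4/11, 9/22) → index 1
j=3: u_3=43/84 ∈ [5/11, 6/11) → index 4
j=4: u_4=55/84 ∈ [6/11, 15/22) → index 5
j=5: u_5=67/84 ∈ [15/22, 1) → index 6
j=6: u_6=79/84 ∈ [15/22, 1) → index 6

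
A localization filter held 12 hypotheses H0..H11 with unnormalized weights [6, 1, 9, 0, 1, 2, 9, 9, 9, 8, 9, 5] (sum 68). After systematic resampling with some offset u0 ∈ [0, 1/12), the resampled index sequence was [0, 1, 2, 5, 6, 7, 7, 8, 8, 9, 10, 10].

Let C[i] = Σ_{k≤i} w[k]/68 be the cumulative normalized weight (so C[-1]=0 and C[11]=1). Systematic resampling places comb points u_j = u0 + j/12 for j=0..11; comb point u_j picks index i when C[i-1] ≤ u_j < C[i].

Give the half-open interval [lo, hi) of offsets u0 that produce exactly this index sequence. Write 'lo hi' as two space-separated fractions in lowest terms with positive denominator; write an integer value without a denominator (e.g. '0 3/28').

C = [3/34, 7/68, 4/17, 4/17, 1/4, 19/68, 7/17, 37/68, 23/34, 27/34, 63/68, 1]
j=0 picked index 0: u0 ∈ [0, 3/34)
j=1 picked index 1: u0 ∈ [1/204, 1/51)
j=2 picked index 2: u0 ∈ [-13/204, 7/102)
j=3 picked index 5: u0 ∈ [0, 1/34)
j=4 picked index 6: u0 ∈ [-11/204, 4/51)
j=5 picked index 7: u0 ∈ [-1/204, 13/102)
j=6 picked index 7: u0 ∈ [-3/34, 3/68)
j=7 picked index 8: u0 ∈ [-2/51, 19/204)
j=8 picked index 8: u0 ∈ [-25/204, 1/102)
j=9 picked index 9: u0 ∈ [-5/68, 3/68)
j=10 picked index 10: u0 ∈ [-2/51, 19/204)
j=11 picked index 10: u0 ∈ [-25/204, 1/102)
intersection: [1/204, 1/102)

1/204 1/102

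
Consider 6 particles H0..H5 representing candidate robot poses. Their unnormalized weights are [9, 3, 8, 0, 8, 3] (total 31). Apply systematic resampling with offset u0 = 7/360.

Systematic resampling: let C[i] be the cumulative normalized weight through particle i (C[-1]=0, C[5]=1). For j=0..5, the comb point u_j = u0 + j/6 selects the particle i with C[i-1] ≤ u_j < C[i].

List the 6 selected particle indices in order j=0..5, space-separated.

0 0 1 2 4 4

C = [9/31, 12/31, 20/31, 20/31, 28/31, 1]
j=0: u_0=7/360 ∈ [0, 9/31) → index 0
j=1: u_1=67/360 ∈ [0, 9/31) → index 0
j=2: u_2=127/360 ∈ [9/31, 12/31) → index 1
j=3: u_3=187/360 ∈ [12/31, 20/31) → index 2
j=4: u_4=247/360 ∈ [20/31, 28/31) → index 4
j=5: u_5=307/360 ∈ [20/31, 28/31) → index 4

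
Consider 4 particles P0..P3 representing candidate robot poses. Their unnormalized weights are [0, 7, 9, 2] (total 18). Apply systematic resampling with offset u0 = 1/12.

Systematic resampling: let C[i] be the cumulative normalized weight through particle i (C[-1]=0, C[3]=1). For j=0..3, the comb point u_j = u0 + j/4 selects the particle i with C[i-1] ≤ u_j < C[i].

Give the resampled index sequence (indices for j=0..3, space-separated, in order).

1 1 2 2

C = [0, 7/18, 8/9, 1]
j=0: u_0=1/12 ∈ [0, 7/18) → index 1
j=1: u_1=1/3 ∈ [0, 7/18) → index 1
j=2: u_2=7/12 ∈ [7/18, 8/9) → index 2
j=3: u_3=5/6 ∈ [7/18, 8/9) → index 2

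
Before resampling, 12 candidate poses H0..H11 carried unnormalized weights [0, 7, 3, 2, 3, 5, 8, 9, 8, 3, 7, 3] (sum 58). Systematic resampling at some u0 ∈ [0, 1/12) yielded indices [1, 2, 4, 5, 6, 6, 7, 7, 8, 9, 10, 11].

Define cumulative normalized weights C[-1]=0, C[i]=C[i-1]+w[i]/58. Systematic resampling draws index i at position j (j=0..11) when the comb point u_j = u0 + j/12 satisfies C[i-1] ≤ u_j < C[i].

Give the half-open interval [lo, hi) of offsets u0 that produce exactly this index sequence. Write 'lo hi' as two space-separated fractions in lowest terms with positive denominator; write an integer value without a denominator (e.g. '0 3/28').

C = [0, 7/58, 5/29, 6/29, 15/58, 10/29, 14/29, 37/58, 45/58, 24/29, 55/58, 1]
j=0 picked index 1: u0 ∈ [0, 7/58)
j=1 picked index 2: u0 ∈ [13/348, 31/348)
j=2 picked index 4: u0 ∈ [7/174, 8/87)
j=3 picked index 5: u0 ∈ [1/116, 11/116)
j=4 picked index 6: u0 ∈ [1/87, 13/87)
j=5 picked index 6: u0 ∈ [-25/348, 23/348)
j=6 picked index 7: u0 ∈ [-1/58, 4/29)
j=7 picked index 7: u0 ∈ [-35/348, 19/348)
j=8 picked index 8: u0 ∈ [-5/174, 19/174)
j=9 picked index 9: u0 ∈ [3/116, 9/116)
j=10 picked index 10: u0 ∈ [-1/174, 10/87)
j=11 picked index 11: u0 ∈ [11/348, 1/12)
intersection: [7/174, 19/348)

7/174 19/348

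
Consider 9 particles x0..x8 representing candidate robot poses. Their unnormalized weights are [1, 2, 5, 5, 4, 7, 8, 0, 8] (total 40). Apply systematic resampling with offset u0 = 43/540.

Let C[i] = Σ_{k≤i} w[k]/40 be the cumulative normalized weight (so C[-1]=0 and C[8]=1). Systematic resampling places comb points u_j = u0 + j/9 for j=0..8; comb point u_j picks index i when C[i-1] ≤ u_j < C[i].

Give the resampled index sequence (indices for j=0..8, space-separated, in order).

C = [1/40, 3/40, 1/5, 13/40, 17/40, 3/5, 4/5, 4/5, 1]
j=0: u_0=43/540 ∈ [3/40, 1/5) → index 2
j=1: u_1=103/540 ∈ [3/40, 1/5) → index 2
j=2: u_2=163/540 ∈ [1/5, 13/40) → index 3
j=3: u_3=223/540 ∈ [13/40, 17/40) → index 4
j=4: u_4=283/540 ∈ [17/40, 3/5) → index 5
j=5: u_5=343/540 ∈ [3/5, 4/5) → index 6
j=6: u_6=403/540 ∈ [3/5, 4/5) → index 6
j=7: u_7=463/540 ∈ [4/5, 1) → index 8
j=8: u_8=523/540 ∈ [4/5, 1) → index 8

2 2 3 4 5 6 6 8 8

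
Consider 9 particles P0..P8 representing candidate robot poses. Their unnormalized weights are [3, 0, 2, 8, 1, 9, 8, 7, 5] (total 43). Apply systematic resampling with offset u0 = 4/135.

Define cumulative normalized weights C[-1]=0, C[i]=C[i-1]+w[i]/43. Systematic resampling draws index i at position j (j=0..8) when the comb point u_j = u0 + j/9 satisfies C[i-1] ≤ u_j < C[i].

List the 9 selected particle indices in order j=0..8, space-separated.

C = [3/43, 3/43, 5/43, 13/43, 14/43, 23/43, 31/43, 38/43, 1]
j=0: u_0=4/135 ∈ [0, 3/43) → index 0
j=1: u_1=19/135 ∈ [5/43, 13/43) → index 3
j=2: u_2=34/135 ∈ [5/43, 13/43) → index 3
j=3: u_3=49/135 ∈ [14/43, 23/43) → index 5
j=4: u_4=64/135 ∈ [14/43, 23/43) → index 5
j=5: u_5=79/135 ∈ [23/43, 31/43) → index 6
j=6: u_6=94/135 ∈ [23/43, 31/43) → index 6
j=7: u_7=109/135 ∈ [31/43, 38/43) → index 7
j=8: u_8=124/135 ∈ [38/43, 1) → index 8

0 3 3 5 5 6 6 7 8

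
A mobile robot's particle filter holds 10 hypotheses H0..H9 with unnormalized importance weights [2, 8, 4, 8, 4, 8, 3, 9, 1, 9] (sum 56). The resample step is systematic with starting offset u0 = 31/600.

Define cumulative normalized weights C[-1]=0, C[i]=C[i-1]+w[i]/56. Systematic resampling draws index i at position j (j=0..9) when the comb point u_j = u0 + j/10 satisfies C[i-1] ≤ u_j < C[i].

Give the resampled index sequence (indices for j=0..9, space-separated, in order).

1 1 3 3 4 5 6 7 9 9

C = [1/28, 5/28, 1/4, 11/28, 13/28, 17/28, 37/56, 23/28, 47/56, 1]
j=0: u_0=31/600 ∈ [1/28, 5/28) → index 1
j=1: u_1=91/600 ∈ [1/28, 5/28) → index 1
j=2: u_2=151/600 ∈ [1/4, 11/28) → index 3
j=3: u_3=211/600 ∈ [1/4, 11/28) → index 3
j=4: u_4=271/600 ∈ [11/28, 13/28) → index 4
j=5: u_5=331/600 ∈ [13/28, 17/28) → index 5
j=6: u_6=391/600 ∈ [17/28, 37/56) → index 6
j=7: u_7=451/600 ∈ [37/56, 23/28) → index 7
j=8: u_8=511/600 ∈ [47/56, 1) → index 9
j=9: u_9=571/600 ∈ [47/56, 1) → index 9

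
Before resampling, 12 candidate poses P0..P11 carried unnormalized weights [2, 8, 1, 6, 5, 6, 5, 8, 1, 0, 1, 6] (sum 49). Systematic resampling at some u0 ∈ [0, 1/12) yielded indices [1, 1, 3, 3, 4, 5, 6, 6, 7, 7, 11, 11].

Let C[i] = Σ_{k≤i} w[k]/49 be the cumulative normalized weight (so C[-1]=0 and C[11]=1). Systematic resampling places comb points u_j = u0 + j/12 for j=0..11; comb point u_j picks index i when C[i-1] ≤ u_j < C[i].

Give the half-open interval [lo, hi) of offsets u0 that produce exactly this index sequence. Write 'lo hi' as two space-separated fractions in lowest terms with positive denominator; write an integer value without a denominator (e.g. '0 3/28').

1/14 1/12

C = [2/49, 10/49, 11/49, 17/49, 22/49, 4/7, 33/49, 41/49, 6/7, 6/7, 43/49, 1]
j=0 picked index 1: u0 ∈ [2/49, 10/49)
j=1 picked index 1: u0 ∈ [-25/588, 71/588)
j=2 picked index 3: u0 ∈ [17/294, 53/294)
j=3 picked index 3: u0 ∈ [-5/196, 19/196)
j=4 picked index 4: u0 ∈ [2/147, 17/147)
j=5 picked index 5: u0 ∈ [19/588, 13/84)
j=6 picked index 6: u0 ∈ [1/14, 17/98)
j=7 picked index 6: u0 ∈ [-1/84, 53/588)
j=8 picked index 7: u0 ∈ [1/147, 25/147)
j=9 picked index 7: u0 ∈ [-15/196, 17/196)
j=10 picked index 11: u0 ∈ [13/294, 1/6)
j=11 picked index 11: u0 ∈ [-23/588, 1/12)
intersection: [1/14, 1/12)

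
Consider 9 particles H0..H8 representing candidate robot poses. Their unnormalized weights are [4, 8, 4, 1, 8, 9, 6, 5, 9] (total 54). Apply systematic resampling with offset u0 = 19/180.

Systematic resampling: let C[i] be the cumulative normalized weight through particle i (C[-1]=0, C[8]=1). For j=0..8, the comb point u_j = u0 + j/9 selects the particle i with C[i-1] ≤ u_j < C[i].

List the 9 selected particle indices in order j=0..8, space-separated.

C = [2/27, 2/9, 8/27, 17/54, 25/54, 17/27, 20/27, 5/6, 1]
j=0: u_0=19/180 ∈ [2/27, 2/9) → index 1
j=1: u_1=13/60 ∈ [2/27, 2/9) → index 1
j=2: u_2=59/180 ∈ [17/54, 25/54) → index 4
j=3: u_3=79/180 ∈ [17/54, 25/54) → index 4
j=4: u_4=11/20 ∈ [25/54, 17/27) → index 5
j=5: u_5=119/180 ∈ [17/27, 20/27) → index 6
j=6: u_6=139/180 ∈ [20/27, 5/6) → index 7
j=7: u_7=53/60 ∈ [5/6, 1) → index 8
j=8: u_8=179/180 ∈ [5/6, 1) → index 8

1 1 4 4 5 6 7 8 8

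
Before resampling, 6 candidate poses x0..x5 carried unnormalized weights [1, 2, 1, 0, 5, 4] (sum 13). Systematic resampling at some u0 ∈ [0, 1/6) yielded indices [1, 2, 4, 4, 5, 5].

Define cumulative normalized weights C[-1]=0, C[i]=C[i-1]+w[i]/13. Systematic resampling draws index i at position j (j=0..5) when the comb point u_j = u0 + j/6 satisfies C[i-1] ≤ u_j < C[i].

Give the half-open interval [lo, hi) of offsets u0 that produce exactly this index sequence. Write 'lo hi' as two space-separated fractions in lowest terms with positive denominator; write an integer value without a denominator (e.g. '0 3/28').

1/13 11/78

C = [1/13, 3/13, 4/13, 4/13, 9/13, 1]
j=0 picked index 1: u0 ∈ [1/13, 3/13)
j=1 picked index 2: u0 ∈ [5/78, 11/78)
j=2 picked index 4: u0 ∈ [-1/39, 14/39)
j=3 picked index 4: u0 ∈ [-5/26, 5/26)
j=4 picked index 5: u0 ∈ [1/39, 1/3)
j=5 picked index 5: u0 ∈ [-11/78, 1/6)
intersection: [1/13, 11/78)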